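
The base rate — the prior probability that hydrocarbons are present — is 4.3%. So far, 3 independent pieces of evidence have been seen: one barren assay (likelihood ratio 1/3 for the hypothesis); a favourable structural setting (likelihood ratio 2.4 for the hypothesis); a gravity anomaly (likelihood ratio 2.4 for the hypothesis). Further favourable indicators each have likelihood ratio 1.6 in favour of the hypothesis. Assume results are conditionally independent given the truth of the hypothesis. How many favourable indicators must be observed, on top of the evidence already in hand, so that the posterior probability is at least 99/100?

15

Prior odds = 0.043/0.957 = 43/957.
Combined Bayes factor of the evidence already in hand = (1/3) × 2.4 × 2.4 = 1.92.
Odds after that evidence = (43/957) × 1.92 = 688/7975.
Target odds = 0.99/0.01 = 99.
Need 1.6ⁿ ≥ 99 ÷ (688/7975) = 789525/688.
1.6¹⁴ ≈720.576 falls short of 789525/688 but 1.6¹⁵ ≈1152.92 reaches it, so n = 15.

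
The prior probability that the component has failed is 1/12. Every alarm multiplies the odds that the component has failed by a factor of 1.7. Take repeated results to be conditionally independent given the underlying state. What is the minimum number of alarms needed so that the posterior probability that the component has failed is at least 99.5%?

Prior odds = (1/12)/(11/12) = 1/11.
Likelihood ratio per alarm = 1.7.
Target odds: 0.995 ÷ 0.005 = 199.
Require 1.7ⁿ ≥ 199 ÷ (1/11) = 2189.
1.7¹⁴ ≈1683.78 falls short of 2189 but 1.7¹⁵ ≈2862.42 reaches it, so n = 15.

15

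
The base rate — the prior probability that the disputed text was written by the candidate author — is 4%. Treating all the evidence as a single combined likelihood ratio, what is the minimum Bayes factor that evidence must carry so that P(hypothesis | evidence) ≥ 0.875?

Prior odds = 0.04/0.96 = 1/24.
Target odds = 0.875/0.125 = 7.
Required Bayes factor = 7 ÷ (1/24) = 168.

168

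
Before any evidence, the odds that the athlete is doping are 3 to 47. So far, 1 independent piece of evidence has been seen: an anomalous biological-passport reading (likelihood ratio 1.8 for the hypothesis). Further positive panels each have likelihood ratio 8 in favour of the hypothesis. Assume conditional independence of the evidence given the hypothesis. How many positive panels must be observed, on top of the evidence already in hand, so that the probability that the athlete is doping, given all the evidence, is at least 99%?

4

Prior odds = 3/47.
Bayes factor of the evidence already in hand = 1.8.
Odds after that evidence = (3/47) × 1.8 = 27/235.
Target odds = 0.99/0.01 = 99.
Need 8ⁿ ≥ 99 ÷ (27/235) = 2585/3.
8³ = 512 falls short of 2585/3 but 8⁴ = 4096 reaches it, so n = 4.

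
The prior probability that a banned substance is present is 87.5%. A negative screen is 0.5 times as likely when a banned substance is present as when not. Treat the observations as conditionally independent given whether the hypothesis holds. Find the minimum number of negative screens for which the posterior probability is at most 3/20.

Prior odds: 0.875 ÷ 0.125 = 7.
Likelihood ratio per negative screen = 0.5.
Target posterior odds = 0.15/0.85 = 3/17.
Require 0.5ⁿ ≤ 3/17 ÷ 7 = 3/119.
0.5⁵ = 0.03125 is still above 3/119 but 0.5⁶ = 0.015625 is at or below it, so n = 6.

6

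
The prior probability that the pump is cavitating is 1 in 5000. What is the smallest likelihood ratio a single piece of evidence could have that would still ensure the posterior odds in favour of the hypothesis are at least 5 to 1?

24995

Prior odds = 0.0002/0.9998 = 1/4999.
Target odds = 5.
Required Bayes factor = 5 ÷ (1/4999) = 24995.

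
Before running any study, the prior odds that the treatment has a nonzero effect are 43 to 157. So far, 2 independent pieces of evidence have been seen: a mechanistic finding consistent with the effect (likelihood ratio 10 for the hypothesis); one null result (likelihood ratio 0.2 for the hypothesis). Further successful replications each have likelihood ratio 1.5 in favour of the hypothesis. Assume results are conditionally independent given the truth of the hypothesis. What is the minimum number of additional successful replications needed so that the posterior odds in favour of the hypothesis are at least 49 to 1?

Prior odds = 43/157.
Combined Bayes factor of the evidence already in hand = 10 × 0.2 = 2.
Odds after that evidence = (43/157) × 2 = 86/157.
Target odds = 49.
Need 1.5ⁿ ≥ 49 ÷ (86/157) = 7693/86.
1.5¹¹ = 177147/2048 falls short of 7693/86 but 1.5¹² = 531441/4096 reaches it, so n = 12.

12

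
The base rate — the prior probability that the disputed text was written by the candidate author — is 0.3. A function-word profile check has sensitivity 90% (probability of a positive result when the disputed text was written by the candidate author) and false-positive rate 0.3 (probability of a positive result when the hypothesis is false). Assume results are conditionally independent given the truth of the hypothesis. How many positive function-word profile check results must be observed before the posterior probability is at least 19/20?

Prior odds = 0.3/0.7 = 3/7.
Likelihood ratio of a positive result = 0.9/0.3 = 3.
Target posterior odds = 0.95/0.05 = 19.
Require 3ⁿ ≥ 19 ÷ (3/7) = 133/3.
3³ = 27 falls short of 133/3 but 3⁴ = 81 reaches it, so n = 4.

4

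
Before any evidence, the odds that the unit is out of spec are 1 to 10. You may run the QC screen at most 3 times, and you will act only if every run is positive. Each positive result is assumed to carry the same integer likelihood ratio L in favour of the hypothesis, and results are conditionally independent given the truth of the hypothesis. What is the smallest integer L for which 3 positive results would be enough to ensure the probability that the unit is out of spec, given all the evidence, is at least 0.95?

Prior odds = 0.1.
Target odds = 0.95/0.05 = 19.
Need L³ ≥ 19 ÷ 0.1 = 190.
5³ = 125 < 190 ≤ 216 = 6³, so L = 6.

6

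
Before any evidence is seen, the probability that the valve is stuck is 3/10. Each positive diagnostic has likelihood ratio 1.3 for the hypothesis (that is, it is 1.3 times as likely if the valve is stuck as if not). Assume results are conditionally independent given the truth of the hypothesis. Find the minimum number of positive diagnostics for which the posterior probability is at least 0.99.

21

Prior odds: 0.3 ÷ 0.7 = 3/7.
Likelihood ratio per positive diagnostic = 1.3.
Target posterior odds = 0.99/0.01 = 99.
Require 1.3ⁿ ≥ 99 ÷ (3/7) = 231.
1.3²⁰ ≈190.05 falls short of 231 but 1.3²¹ ≈247.065 reaches it, so n = 21.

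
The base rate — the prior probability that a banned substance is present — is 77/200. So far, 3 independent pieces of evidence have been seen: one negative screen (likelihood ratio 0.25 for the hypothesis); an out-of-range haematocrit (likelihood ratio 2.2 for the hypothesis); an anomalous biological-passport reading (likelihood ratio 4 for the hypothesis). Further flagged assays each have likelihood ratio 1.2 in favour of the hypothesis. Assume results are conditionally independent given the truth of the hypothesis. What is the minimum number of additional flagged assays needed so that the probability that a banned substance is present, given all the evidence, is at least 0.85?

Prior odds = 0.385/0.615 = 77/123.
Combined Bayes factor of the evidence already in hand = 0.25 × 2.2 × 4 = 2.2.
Odds after that evidence = (77/123) × 2.2 = 847/615.
Target odds = 0.85/0.15 = 17/3.
Need 1.2ⁿ ≥ 17/3 ÷ (847/615) = 3485/847.
1.2⁷ = 279936/78125 falls short of 3485/847 but 1.2⁸ = 1679616/390625 reaches it, so n = 8.

8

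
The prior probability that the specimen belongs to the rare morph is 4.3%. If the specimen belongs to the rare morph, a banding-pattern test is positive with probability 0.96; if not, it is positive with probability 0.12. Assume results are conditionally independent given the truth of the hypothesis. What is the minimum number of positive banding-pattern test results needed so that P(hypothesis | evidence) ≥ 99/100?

4

Prior odds: 0.043 ÷ 0.957 = 43/957.
Likelihood ratio of a positive = 0.96/0.12 = 8.
Target posterior odds = 0.99/0.01 = 99.
Need (43/957) × 8ⁿ ≥ 99, i.e. 8ⁿ ≥ 94743/43.
8³ = 512 falls short of 94743/43 but 8⁴ = 4096 reaches it, so n = 4.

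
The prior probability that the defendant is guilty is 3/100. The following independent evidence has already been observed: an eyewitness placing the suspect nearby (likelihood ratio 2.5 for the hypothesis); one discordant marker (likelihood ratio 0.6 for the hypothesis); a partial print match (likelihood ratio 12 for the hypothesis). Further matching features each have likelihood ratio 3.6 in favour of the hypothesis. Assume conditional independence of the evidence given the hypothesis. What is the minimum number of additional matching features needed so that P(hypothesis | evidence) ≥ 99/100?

5

Prior odds = 0.03/0.97 = 3/97.
Combined Bayes factor of the evidence already in hand = 2.5 × 0.6 × 12 = 18.
Odds after that evidence = (3/97) × 18 = 54/97.
Target odds = 0.99/0.01 = 99.
Need 3.6ⁿ ≥ 99 ÷ (54/97) = 1067/6.
3.6⁴ = 167.9616 falls short of 1067/6 but 3.6⁵ = 604.66176 reaches it, so n = 5.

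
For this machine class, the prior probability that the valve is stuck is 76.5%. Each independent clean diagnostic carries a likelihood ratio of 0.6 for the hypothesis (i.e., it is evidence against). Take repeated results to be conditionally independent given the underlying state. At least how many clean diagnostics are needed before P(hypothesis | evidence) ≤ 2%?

10

Prior odds: 0.765 ÷ 0.235 = 153/47.
Likelihood ratio per clean diagnostic = 0.6.
Target odds: 0.02 ÷ 0.98 = 1/49.
Need (153/47) × 0.6ⁿ ≤ 1/49, i.e. 0.6ⁿ ≤ 47/7497.
0.6⁹ = 19683/1953125 is still above 47/7497 but 0.6¹⁰ = 59049/9765625 is at or below it, so n = 10.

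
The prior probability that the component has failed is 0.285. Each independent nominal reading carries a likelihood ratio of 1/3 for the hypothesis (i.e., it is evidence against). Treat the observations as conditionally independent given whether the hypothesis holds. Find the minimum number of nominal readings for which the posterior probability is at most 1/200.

4

Prior odds = 0.285/0.715 = 57/143.
Likelihood ratio per nominal reading = 1/3.
Target odds: 0.005 ÷ 0.995 = 1/199.
Require (1/3)ⁿ ≤ 1/199 ÷ (57/143) = 143/11343.
(1/3)³ = 1/27 is still above 143/11343 but (1/3)⁴ = 1/81 is at or below it, so n = 4.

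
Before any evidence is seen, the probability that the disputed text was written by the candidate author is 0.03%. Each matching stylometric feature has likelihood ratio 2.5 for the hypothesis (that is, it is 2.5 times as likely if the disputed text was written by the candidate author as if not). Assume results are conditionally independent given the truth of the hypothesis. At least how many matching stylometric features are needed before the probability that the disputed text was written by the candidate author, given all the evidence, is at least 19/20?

13

Prior odds = 0.0003/0.9997 = 3/9997.
Likelihood ratio per matching stylometric feature = 2.5.
Target odds: 0.95 ÷ 0.05 = 19.
Need (3/9997) × 2.5ⁿ ≥ 19, i.e. 2.5ⁿ ≥ 189943/3.
2.5¹² = 244140625/4096 falls short of 189943/3 but 2.5¹³ ≈149012 reaches it, so n = 13.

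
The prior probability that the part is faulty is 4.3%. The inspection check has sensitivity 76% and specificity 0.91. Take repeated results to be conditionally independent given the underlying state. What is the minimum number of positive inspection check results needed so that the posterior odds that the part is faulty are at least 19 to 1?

3

Prior odds = 0.043/0.957 = 43/957.
False-positive rate = 1 − 0.91 = 0.09; likelihood ratio of a positive = 0.76/0.09 = 76/9.
Target odds = 19.
Need (43/957) × (76/9)ⁿ ≥ 19, i.e. (76/9)ⁿ ≥ 18183/43.
(76/9)² = 5776/81 falls short of 18183/43 but (76/9)³ = 438976/729 reaches it, so n = 3.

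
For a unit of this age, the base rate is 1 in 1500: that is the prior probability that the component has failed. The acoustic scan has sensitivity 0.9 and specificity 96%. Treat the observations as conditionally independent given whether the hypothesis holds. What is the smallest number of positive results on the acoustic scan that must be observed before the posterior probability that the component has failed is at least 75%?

Prior odds: (1/1500) ÷ (1499/1500) = 1/1499.
False-positive rate = 1 − 0.96 = 0.04; likelihood ratio of a positive = 0.9/0.04 = 22.5.
Target odds: 0.75 ÷ 0.25 = 3.
Require 22.5ⁿ ≥ 3 ÷ (1/1499) = 4497.
22.5² = 506.25 falls short of 4497 but 22.5³ = 11390.625 reaches it, so n = 3.

3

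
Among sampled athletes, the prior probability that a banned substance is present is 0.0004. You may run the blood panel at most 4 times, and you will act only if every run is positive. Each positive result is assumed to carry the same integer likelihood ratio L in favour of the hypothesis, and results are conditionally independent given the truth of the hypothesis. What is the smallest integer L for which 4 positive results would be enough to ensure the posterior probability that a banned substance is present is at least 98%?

19

Prior odds = 0.0004/0.9996 = 1/2499.
Target odds = 0.98/0.02 = 49.
Need L⁴ ≥ 49 ÷ (1/2499) = 122451.
18⁴ = 104976 < 122451 ≤ 130321 = 19⁴, so L = 19.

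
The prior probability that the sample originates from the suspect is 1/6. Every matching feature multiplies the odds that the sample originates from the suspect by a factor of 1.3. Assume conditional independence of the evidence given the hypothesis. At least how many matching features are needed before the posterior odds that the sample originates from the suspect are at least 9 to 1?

15

Prior odds = (1/6)/(5/6) = 0.2.
Likelihood ratio per matching feature = 1.3.
Target odds = 9.
Require 1.3ⁿ ≥ 9 ÷ 0.2 = 45.
1.3¹⁴ ≈39.3738 falls short of 45 but 1.3¹⁵ ≈51.1859 reaches it, so n = 15.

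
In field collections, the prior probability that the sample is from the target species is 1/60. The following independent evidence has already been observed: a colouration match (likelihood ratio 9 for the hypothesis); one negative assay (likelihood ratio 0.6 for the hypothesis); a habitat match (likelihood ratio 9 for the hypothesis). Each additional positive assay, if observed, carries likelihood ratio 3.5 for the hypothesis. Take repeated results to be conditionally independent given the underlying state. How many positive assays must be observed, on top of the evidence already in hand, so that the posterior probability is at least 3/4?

Prior odds = (1/60)/(59/60) = 1/59.
Combined Bayes factor of the evidence already in hand = 9 × 0.6 × 9 = 48.6.
Odds after that evidence = (1/59) × 48.6 = 243/295.
Target odds = 0.75/0.25 = 3.
Need 3.5ⁿ ≥ 3 ÷ (243/295) = 295/81.
3.5¹ = 3.5 falls short of 295/81 but 3.5² = 12.25 reaches it, so n = 2.

2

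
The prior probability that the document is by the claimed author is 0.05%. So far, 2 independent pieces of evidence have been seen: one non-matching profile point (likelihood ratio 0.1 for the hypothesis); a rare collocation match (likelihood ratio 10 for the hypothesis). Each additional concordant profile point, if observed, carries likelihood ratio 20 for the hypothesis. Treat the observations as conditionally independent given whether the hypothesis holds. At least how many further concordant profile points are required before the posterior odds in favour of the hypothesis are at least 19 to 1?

4

Prior odds = 0.0005/0.9995 = 1/1999.
Combined Bayes factor of the evidence already in hand = 0.1 × 10 = 1.
Odds after that evidence = (1/1999) × 1 = 1/1999.
Target odds = 19.
Need 20ⁿ ≥ 19 ÷ (1/1999) = 37981.
20³ = 8000 falls short of 37981 but 20⁴ = 160000 reaches it, so n = 4.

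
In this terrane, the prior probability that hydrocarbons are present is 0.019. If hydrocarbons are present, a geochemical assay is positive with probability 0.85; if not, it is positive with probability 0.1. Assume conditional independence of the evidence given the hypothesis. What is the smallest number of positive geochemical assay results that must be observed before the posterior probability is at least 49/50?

4

Prior odds: 0.019 ÷ 0.981 = 19/981.
Likelihood ratio of a positive = 0.85/0.1 = 8.5.
Target posterior odds = 0.98/0.02 = 49.
Require 8.5ⁿ ≥ 49 ÷ (19/981) = 48069/19.
8.5³ = 614.125 falls short of 48069/19 but 8.5⁴ = 5220.0625 reaches it, so n = 4.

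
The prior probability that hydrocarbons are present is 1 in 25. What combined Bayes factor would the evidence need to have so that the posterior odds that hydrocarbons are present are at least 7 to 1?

Prior odds = 0.04/0.96 = 1/24.
Target odds = 7.
Required Bayes factor = 7 ÷ (1/24) = 168.

168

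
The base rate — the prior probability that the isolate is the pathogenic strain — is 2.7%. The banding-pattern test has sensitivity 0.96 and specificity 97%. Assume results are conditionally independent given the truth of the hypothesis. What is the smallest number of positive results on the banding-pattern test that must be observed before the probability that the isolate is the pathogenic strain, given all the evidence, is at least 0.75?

2

Prior odds = 0.027/0.973 = 27/973.
False-positive rate = 1 − 0.97 = 0.03; likelihood ratio of a positive = 0.96/0.03 = 32.
Target posterior odds = 0.75/0.25 = 3.
Need (27/973) × 32ⁿ ≥ 3, i.e. 32ⁿ ≥ 973/9.
32¹ = 32 falls short of 973/9 but 32² = 1024 reaches it, so n = 2.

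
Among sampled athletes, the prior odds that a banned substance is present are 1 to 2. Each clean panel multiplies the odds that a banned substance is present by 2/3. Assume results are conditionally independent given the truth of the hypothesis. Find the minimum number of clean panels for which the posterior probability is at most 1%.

10

Prior odds = 0.5.
Likelihood ratio per clean panel = 2/3.
Target posterior odds = 0.01/0.99 = 1/99.
Require (2/3)ⁿ ≤ 1/99 ÷ 0.5 = 2/99.
(2/3)⁹ = 512/19683 is still above 2/99 but (2/3)¹⁰ = 1024/59049 is at or below it, so n = 10.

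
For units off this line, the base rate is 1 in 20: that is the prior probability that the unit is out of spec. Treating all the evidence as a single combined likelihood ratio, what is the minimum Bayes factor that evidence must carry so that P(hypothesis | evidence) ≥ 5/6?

95

Prior odds = 0.05/0.95 = 1/19.
Target odds = (5/6)/(1/6) = 5.
Required Bayes factor = 5 ÷ (1/19) = 95.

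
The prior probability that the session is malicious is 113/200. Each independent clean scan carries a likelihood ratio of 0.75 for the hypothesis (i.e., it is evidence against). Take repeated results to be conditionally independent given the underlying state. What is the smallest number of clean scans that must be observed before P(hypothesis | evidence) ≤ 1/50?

Prior odds: 0.565 ÷ 0.435 = 113/87.
Likelihood ratio per clean scan = 0.75.
Target odds: 0.02 ÷ 0.98 = 1/49.
Require 0.75ⁿ ≤ 1/49 ÷ (113/87) = 87/5537.
0.75¹⁴ = 4782969/268435456 is still above 87/5537 but 0.75¹⁵ ≈0.0133635 is at or below it, so n = 15.

15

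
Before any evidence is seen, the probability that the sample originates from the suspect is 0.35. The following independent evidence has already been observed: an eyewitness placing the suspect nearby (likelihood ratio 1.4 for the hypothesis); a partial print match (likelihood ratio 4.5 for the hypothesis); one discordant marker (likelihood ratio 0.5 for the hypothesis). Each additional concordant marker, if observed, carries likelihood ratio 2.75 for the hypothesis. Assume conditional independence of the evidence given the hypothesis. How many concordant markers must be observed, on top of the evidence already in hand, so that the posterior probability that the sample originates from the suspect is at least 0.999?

7

Prior odds = 0.35/0.65 = 7/13.
Combined Bayes factor of the evidence already in hand = 1.4 × 4.5 × 0.5 = 3.15.
Odds after that evidence = (7/13) × 3.15 = 441/260.
Target odds = 0.999/0.001 = 999.
Need 2.75ⁿ ≥ 999 ÷ (441/260) = 28860/49.
2.75⁶ = 1771561/4096 falls short of 28860/49 but 2.75⁷ = 19487171/16384 reaches it, so n = 7.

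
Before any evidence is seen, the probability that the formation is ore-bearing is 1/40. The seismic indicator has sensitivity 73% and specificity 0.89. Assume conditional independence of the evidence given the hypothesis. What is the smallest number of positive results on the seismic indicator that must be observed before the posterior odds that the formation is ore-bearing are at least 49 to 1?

4

Prior odds: 0.025 ÷ 0.975 = 1/39.
False-positive rate = 1 − 0.89 = 0.11; likelihood ratio of a positive = 0.73/0.11 = 73/11.
Target odds = 49.
Need (1/39) × (73/11)ⁿ ≥ 49, i.e. (73/11)ⁿ ≥ 1911.
(73/11)³ = 389017/1331 falls short of 1911 but (73/11)⁴ = 28398241/14641 reaches it, so n = 4.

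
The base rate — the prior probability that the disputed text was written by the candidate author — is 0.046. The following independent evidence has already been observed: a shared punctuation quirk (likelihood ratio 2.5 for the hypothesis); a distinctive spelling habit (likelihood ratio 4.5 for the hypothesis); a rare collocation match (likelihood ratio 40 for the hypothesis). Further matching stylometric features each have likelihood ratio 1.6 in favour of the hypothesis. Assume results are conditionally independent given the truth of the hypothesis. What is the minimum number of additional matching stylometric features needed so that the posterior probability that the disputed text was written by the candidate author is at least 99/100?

4

Prior odds = 0.046/0.954 = 23/477.
Combined Bayes factor of the evidence already in hand = 2.5 × 4.5 × 40 = 450.
Odds after that evidence = (23/477) × 450 = 1150/53.
Target odds = 0.99/0.01 = 99.
Need 1.6ⁿ ≥ 99 ÷ (1150/53) = 5247/1150.
1.6³ = 4.096 falls short of 5247/1150 but 1.6⁴ = 6.5536 reaches it, so n = 4.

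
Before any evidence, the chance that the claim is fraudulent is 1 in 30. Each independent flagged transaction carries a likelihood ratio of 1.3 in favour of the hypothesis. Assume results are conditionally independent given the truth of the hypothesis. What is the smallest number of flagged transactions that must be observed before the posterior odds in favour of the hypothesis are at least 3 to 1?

Prior odds = (1/30)/(29/30) = 1/29.
Likelihood ratio per flagged transaction = 1.3.
Target odds = 3.
Need (1/29) × 1.3ⁿ ≥ 3, i.e. 1.3ⁿ ≥ 87.
1.3¹⁷ ≈86.5042 falls short of 87 but 1.3¹⁸ ≈112.455 reaches it, so n = 18.

18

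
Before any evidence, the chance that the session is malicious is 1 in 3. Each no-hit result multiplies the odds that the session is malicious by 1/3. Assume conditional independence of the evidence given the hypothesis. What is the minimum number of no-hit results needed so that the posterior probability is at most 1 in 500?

Prior odds = (1/3)/(2/3) = 0.5.
Likelihood ratio per no-hit result = 1/3.
Target odds: 0.002 ÷ 0.998 = 1/499.
Require (1/3)ⁿ ≤ 1/499 ÷ 0.5 = 2/499.
(1/3)⁵ = 1/243 is still above 2/499 but (1/3)⁶ = 1/729 is at or below it, so n = 6.

6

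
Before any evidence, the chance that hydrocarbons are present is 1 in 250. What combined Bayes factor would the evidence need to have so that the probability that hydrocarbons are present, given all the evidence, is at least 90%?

Prior odds = 0.004/0.996 = 1/249.
Target odds = 0.9/0.1 = 9.
Required Bayes factor = 9 ÷ (1/249) = 2241.

2241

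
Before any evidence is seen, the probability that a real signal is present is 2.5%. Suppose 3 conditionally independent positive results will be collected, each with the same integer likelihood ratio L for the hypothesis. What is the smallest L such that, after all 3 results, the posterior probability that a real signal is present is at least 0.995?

20

Prior odds = 0.025/0.975 = 1/39.
Target odds = 0.995/0.005 = 199.
Need L³ ≥ 199 ÷ (1/39) = 7761.
19³ = 6859 < 7761 ≤ 8000 = 20³, so L = 20.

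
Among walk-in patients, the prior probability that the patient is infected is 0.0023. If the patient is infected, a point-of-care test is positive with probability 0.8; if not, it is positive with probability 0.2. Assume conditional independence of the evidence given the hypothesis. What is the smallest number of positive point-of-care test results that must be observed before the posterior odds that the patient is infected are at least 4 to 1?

Prior odds = 0.0023/0.9977 = 23/9977.
Likelihood ratio of a positive = 0.8/0.2 = 4.
Target odds = 4.
Need (23/9977) × 4ⁿ ≥ 4, i.e. 4ⁿ ≥ 39908/23.
4⁵ = 1024 falls short of 39908/23 but 4⁶ = 4096 reaches it, so n = 6.

6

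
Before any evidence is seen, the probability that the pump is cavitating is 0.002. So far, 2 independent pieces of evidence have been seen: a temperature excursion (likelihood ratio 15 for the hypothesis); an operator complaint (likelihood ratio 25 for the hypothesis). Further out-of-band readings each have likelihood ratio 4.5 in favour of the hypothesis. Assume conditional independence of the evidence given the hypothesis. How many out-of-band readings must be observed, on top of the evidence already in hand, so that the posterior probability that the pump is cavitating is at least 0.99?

4

Prior odds = 0.002/0.998 = 1/499.
Combined Bayes factor of the evidence already in hand = 15 × 25 = 375.
Odds after that evidence = (1/499) × 375 = 375/499.
Target odds = 0.99/0.01 = 99.
Need 4.5ⁿ ≥ 99 ÷ (375/499) = 131.736.
4.5³ = 91.125 falls short of 131.736 but 4.5⁴ = 410.0625 reaches it, so n = 4.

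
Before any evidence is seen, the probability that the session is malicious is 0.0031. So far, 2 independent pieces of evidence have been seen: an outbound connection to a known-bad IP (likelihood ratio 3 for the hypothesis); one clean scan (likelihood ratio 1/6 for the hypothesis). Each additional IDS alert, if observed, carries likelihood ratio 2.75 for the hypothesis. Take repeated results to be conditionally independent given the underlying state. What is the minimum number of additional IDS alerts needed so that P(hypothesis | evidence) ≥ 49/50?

11

Prior odds = 0.0031/0.9969 = 31/9969.
Combined Bayes factor of the evidence already in hand = 3 × (1/6) = 0.5.
Odds after that evidence = (31/9969) × 0.5 = 31/19938.
Target odds = 0.98/0.02 = 49.
Need 2.75ⁿ ≥ 49 ÷ (31/19938) = 976962/31.
2.75¹⁰ ≈24735.9 falls short of 976962/31 but 2.75¹¹ ≈68023.6 reaches it, so n = 11.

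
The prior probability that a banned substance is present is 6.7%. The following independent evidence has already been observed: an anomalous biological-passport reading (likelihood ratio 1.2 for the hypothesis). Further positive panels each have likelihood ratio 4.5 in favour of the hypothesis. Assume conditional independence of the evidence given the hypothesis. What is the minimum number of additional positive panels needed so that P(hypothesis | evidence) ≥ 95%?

4

Prior odds = 0.067/0.933 = 67/933.
Bayes factor of the evidence already in hand = 1.2.
Odds after that evidence = (67/933) × 1.2 = 134/1555.
Target odds = 0.95/0.05 = 19.
Need 4.5ⁿ ≥ 19 ÷ (134/1555) = 29545/134.
4.5³ = 91.125 falls short of 29545/134 but 4.5⁴ = 410.0625 reaches it, so n = 4.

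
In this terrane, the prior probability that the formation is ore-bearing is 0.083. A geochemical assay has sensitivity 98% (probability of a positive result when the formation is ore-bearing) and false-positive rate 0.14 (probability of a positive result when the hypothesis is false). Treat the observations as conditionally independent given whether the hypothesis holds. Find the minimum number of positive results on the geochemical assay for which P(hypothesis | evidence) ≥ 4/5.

2

Prior odds = 0.083/0.917 = 83/917.
Likelihood ratio of a positive result = 0.98/0.14 = 7.
Target posterior odds = 0.8/0.2 = 4.
Need (83/917) × 7ⁿ ≥ 4, i.e. 7ⁿ ≥ 3668/83.
7¹ = 7 falls short of 3668/83 but 7² = 49 reaches it, so n = 2.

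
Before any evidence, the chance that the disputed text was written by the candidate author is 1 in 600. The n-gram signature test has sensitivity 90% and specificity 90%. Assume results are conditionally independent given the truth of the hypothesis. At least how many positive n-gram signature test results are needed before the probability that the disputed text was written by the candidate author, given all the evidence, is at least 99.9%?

Prior odds: (1/600) ÷ (599/600) = 1/599.
False-positive rate = 1 − 0.9 = 0.1; likelihood ratio of a positive = 0.9/0.1 = 9.
Target odds: 0.999 ÷ 0.001 = 999.
Need (1/599) × 9ⁿ ≥ 999, i.e. 9ⁿ ≥ 598401.
9⁶ = 531441 falls short of 598401 but 9⁷ = 4782969 reaches it, so n = 7.

7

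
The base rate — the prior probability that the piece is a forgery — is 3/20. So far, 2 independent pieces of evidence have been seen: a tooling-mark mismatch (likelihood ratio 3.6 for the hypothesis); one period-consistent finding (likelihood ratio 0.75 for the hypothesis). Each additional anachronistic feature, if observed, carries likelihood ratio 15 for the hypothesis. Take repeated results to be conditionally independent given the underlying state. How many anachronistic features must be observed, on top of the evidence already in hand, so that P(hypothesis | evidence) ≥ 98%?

Prior odds = 0.15/0.85 = 3/17.
Combined Bayes factor of the evidence already in hand = 3.6 × 0.75 = 2.7.
Odds after that evidence = (3/17) × 2.7 = 81/170.
Target odds = 0.98/0.02 = 49.
Need 15ⁿ ≥ 49 ÷ (81/170) = 8330/81.
15¹ = 15 falls short of 8330/81 but 15² = 225 reaches it, so n = 2.

2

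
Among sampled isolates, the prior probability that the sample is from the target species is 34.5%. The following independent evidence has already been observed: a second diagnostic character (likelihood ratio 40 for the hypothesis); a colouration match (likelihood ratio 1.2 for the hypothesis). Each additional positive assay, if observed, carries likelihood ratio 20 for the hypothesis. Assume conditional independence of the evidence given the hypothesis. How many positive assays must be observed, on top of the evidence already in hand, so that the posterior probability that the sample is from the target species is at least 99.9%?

2

Prior odds = 0.345/0.655 = 69/131.
Combined Bayes factor of the evidence already in hand = 40 × 1.2 = 48.
Odds after that evidence = (69/131) × 48 = 3312/131.
Target odds = 0.999/0.001 = 999.
Need 20ⁿ ≥ 999 ÷ (3312/131) = 14541/368.
20¹ = 20 falls short of 14541/368 but 20² = 400 reaches it, so n = 2.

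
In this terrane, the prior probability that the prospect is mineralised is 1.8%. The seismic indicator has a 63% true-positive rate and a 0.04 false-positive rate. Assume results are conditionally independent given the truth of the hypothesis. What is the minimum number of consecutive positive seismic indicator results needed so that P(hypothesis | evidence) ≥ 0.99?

Prior odds = 0.018/0.982 = 9/491.
Likelihood ratio of a positive result = 0.63/0.04 = 15.75.
Target odds: 0.99 ÷ 0.01 = 99.
Need (9/491) × 15.75ⁿ ≥ 99, i.e. 15.75ⁿ ≥ 5401.
15.75³ = 3906.984375 falls short of 5401 but 15.75⁴ = 15752961/256 reaches it, so n = 4.

4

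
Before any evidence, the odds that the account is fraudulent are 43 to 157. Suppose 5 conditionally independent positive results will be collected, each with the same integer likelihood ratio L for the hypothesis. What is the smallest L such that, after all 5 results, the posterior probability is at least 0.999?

Prior odds = 43/157.
Target odds = 0.999/0.001 = 999.
Need L⁵ ≥ 999 ÷ (43/157) = 156843/43.
5⁵ = 3125 < 156843/43 ≤ 7776 = 6⁵, so L = 6.

6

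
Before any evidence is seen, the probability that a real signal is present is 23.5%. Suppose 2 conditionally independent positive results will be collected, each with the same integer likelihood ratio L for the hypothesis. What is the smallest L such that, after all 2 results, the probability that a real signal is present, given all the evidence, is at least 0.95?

Prior odds = 0.235/0.765 = 47/153.
Target odds = 0.95/0.05 = 19.
Need L² ≥ 19 ÷ (47/153) = 2907/47.
7² = 49 < 2907/47 ≤ 64 = 8², so L = 8.

8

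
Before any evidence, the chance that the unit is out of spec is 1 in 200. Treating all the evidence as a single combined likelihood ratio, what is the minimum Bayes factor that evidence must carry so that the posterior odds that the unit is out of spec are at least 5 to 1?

995

Prior odds = 0.005/0.995 = 1/199.
Target odds = 5.
Required Bayes factor = 5 ÷ (1/199) = 995.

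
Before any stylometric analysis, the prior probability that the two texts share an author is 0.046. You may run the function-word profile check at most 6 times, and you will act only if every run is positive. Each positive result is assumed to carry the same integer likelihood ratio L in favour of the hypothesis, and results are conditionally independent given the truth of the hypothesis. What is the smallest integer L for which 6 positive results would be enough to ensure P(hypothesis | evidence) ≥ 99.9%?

Prior odds = 0.046/0.954 = 23/477.
Target odds = 0.999/0.001 = 999.
Need L⁶ ≥ 999 ÷ (23/477) = 476523/23.
5⁶ = 15625 < 476523/23 ≤ 46656 = 6⁶, so L = 6.

6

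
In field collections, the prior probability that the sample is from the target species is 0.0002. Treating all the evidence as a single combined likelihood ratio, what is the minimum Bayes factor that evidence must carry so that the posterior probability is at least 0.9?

44991

Prior odds = 0.0002/0.9998 = 1/4999.
Target odds = 0.9/0.1 = 9.
Required Bayes factor = 9 ÷ (1/4999) = 44991.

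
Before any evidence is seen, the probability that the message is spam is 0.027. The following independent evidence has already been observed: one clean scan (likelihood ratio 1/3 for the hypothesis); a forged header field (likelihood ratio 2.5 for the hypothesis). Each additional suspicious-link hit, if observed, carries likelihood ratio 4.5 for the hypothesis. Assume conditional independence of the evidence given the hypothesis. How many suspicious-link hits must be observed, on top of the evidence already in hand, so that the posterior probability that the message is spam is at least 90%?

Prior odds = 0.027/0.973 = 27/973.
Combined Bayes factor of the evidence already in hand = (1/3) × 2.5 = 5/6.
Odds after that evidence = (27/973) × 5/6 = 45/1946.
Target odds = 0.9/0.1 = 9.
Need 4.5ⁿ ≥ 9 ÷ (45/1946) = 389.2.
4.5³ = 91.125 falls short of 389.2 but 4.5⁴ = 410.0625 reaches it, so n = 4.

4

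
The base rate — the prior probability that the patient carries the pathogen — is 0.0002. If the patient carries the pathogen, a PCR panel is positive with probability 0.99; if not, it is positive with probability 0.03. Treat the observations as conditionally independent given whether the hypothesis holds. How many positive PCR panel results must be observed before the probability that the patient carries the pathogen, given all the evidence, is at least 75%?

3

Prior odds = 0.0002/0.9998 = 1/4999.
Likelihood ratio of a positive = 0.99/0.03 = 33.
Target odds: 0.75 ÷ 0.25 = 3.
Require 33ⁿ ≥ 3 ÷ (1/4999) = 14997.
33² = 1089 falls short of 14997 but 33³ = 35937 reaches it, so n = 3.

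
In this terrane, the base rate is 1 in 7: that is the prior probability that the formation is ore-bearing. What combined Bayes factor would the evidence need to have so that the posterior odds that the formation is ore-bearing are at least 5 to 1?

Prior odds = (1/7)/(6/7) = 1/6.
Target odds = 5.
Required Bayes factor = 5 ÷ (1/6) = 30.

30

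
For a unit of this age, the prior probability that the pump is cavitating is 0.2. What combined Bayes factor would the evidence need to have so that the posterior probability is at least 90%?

36

Prior odds = 0.2/0.8 = 0.25.
Target odds = 0.9/0.1 = 9.
Required Bayes factor = 9 ÷ 0.25 = 36.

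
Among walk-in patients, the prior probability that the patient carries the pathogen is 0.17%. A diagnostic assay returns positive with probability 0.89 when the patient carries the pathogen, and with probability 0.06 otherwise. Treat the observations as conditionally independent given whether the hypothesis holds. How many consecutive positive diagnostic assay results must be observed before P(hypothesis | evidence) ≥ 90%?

Prior odds: 0.0017 ÷ 0.9983 = 17/9983.
Likelihood ratio of a positive result = 0.89/0.06 = 89/6.
Target odds: 0.9 ÷ 0.1 = 9.
Need (17/9983) × (89/6)ⁿ ≥ 9, i.e. (89/6)ⁿ ≥ 89847/17.
(89/6)³ = 704969/216 falls short of 89847/17 but (89/6)⁴ = 62742241/1296 reaches it, so n = 4.

4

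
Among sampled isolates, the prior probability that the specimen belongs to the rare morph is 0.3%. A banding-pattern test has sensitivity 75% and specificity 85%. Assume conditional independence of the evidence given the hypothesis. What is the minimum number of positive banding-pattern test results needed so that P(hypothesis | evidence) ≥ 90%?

Prior odds = 0.003/0.997 = 3/997.
False-positive rate = 1 − 0.85 = 0.15; likelihood ratio of a positive = 0.75/0.15 = 5.
Target odds: 0.9 ÷ 0.1 = 9.
Require 5ⁿ ≥ 9 ÷ (3/997) = 2991.
5⁴ = 625 falls short of 2991 but 5⁵ = 3125 reaches it, so n = 5.

5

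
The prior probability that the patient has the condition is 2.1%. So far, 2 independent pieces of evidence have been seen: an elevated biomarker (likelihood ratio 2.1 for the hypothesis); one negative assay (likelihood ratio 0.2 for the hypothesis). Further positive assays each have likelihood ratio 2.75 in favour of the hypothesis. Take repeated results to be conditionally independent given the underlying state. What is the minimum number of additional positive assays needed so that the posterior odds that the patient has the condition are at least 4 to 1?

Prior odds = 0.021/0.979 = 21/979.
Combined Bayes factor of the evidence already in hand = 2.1 × 0.2 = 0.42.
Odds after that evidence = (21/979) × 0.42 = 441/48950.
Target odds = 4.
Need 2.75ⁿ ≥ 4 ÷ (441/48950) = 195800/441.
2.75⁶ = 1771561/4096 falls short of 195800/441 but 2.75⁷ = 19487171/16384 reaches it, so n = 7.

7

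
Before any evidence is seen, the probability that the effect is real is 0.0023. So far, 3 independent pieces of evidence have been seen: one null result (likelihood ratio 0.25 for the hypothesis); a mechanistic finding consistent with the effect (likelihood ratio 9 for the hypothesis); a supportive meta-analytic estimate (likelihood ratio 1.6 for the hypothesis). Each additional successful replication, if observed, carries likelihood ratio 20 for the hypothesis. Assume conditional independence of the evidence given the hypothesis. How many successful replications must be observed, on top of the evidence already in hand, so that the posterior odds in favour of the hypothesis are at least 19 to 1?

3

Prior odds = 0.0023/0.9977 = 23/9977.
Combined Bayes factor of the evidence already in hand = 0.25 × 9 × 1.6 = 3.6.
Odds after that evidence = (23/9977) × 3.6 = 414/49885.
Target odds = 19.
Need 20ⁿ ≥ 19 ÷ (414/49885) = 947815/414.
20² = 400 falls short of 947815/414 but 20³ = 8000 reaches it, so n = 3.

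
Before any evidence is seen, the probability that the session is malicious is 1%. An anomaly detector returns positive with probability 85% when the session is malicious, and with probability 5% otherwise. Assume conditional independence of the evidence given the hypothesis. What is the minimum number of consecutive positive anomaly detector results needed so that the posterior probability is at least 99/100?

Prior odds = 0.01/0.99 = 1/99.
Likelihood ratio of a positive result = 0.85/0.05 = 17.
Target posterior odds = 0.99/0.01 = 99.
Need (1/99) × 17ⁿ ≥ 99, i.e. 17ⁿ ≥ 9801.
17³ = 4913 falls short of 9801 but 17⁴ = 83521 reaches it, so n = 4.

4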